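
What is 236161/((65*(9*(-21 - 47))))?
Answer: -236161/39780 ≈ -5.9367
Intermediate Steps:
236161/((65*(9*(-21 - 47)))) = 236161/((65*(9*(-68)))) = 236161/((65*(-612))) = 236161/(-39780) = 236161*(-1/39780) = -236161/39780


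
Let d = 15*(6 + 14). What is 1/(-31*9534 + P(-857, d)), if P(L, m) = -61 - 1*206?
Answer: -1/295821 ≈ -3.3804e-6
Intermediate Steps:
d = 300 (d = 15*20 = 300)
P(L, m) = -267 (P(L, m) = -61 - 206 = -267)
1/(-31*9534 + P(-857, d)) = 1/(-31*9534 - 267) = 1/(-295554 - 267) = 1/(-295821) = -1/295821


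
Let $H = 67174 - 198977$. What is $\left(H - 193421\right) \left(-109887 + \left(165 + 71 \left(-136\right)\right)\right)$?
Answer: $38824590672$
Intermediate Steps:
$H = -131803$ ($H = 67174 - 198977 = -131803$)
$\left(H - 193421\right) \left(-109887 + \left(165 + 71 \left(-136\right)\right)\right) = \left(-131803 - 193421\right) \left(-109887 + \left(165 + 71 \left(-136\right)\right)\right) = - 325224 \left(-109887 + \left(165 - 9656\right)\right) = - 325224 \left(-109887 - 9491\right) = \left(-325224\right) \left(-119378\right) = 38824590672$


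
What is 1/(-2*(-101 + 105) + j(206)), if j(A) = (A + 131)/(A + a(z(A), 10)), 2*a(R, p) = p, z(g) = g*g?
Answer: -211/1351 ≈ -0.15618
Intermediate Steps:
z(g) = g²
a(R, p) = p/2
j(A) = (131 + A)/(5 + A) (j(A) = (A + 131)/(A + (½)*10) = (131 + A)/(A + 5) = (131 + A)/(5 + A))
1/(-2*(-101 + 105) + j(206)) = 1/(-2*(-101 + 105) + (131 + 206)/(5 + 206)) = 1/(-2*4 + 337/211) = 1/(-8 + (1/211)*337) = 1/(-8 + 337/211) = 1/(-1351/211) = -211/1351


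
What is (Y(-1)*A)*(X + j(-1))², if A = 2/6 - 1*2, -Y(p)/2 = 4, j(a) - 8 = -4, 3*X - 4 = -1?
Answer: 1000/3 ≈ 333.33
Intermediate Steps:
X = 1 (X = 4/3 + (⅓)*(-1) = 4/3 - ⅓ = 1)
j(a) = 4 (j(a) = 8 - 4 = 4)
Y(p) = -8 (Y(p) = -2*4 = -8)
A = -5/3 (A = 2*(⅙) - 2 = ⅓ - 2 = -5/3 ≈ -1.6667)
(Y(-1)*A)*(X + j(-1))² = (-8*(-5/3))*(1 + 4)² = (40/3)*5² = (40/3)*25 = 1000/3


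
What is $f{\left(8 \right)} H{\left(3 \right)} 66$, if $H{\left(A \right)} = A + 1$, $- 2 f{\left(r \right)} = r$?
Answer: $-1056$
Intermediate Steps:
$f{\left(r \right)} = - \frac{r}{2}$
$H{\left(A \right)} = 1 + A$
$f{\left(8 \right)} H{\left(3 \right)} 66 = \left(- \frac{1}{2}\right) 8 \left(1 + 3\right) 66 = \left(-4\right) 4 \cdot 66 = \left(-16\right) 66 = -1056$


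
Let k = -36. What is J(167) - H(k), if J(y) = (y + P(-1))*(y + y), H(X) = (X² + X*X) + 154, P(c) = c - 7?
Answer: 50360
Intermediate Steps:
P(c) = -7 + c
H(X) = 154 + 2*X² (H(X) = (X² + X²) + 154 = 2*X² + 154 = 154 + 2*X²)
J(y) = 2*y*(-8 + y) (J(y) = (y + (-7 - 1))*(y + y) = (y - 8)*(2*y) = (-8 + y)*(2*y) = 2*y*(-8 + y))
J(167) - H(k) = 2*167*(-8 + 167) - (154 + 2*(-36)²) = 2*167*159 - (154 + 2*1296) = 53106 - (154 + 2592) = 53106 - 1*2746 = 53106 - 2746 = 50360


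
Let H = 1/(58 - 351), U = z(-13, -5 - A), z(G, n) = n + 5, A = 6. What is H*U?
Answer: 6/293 ≈ 0.020478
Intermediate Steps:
z(G, n) = 5 + n
U = -6 (U = 5 + (-5 - 1*6) = 5 + (-5 - 6) = 5 - 11 = -6)
H = -1/293 (H = 1/(-293) = -1/293 ≈ -0.0034130)
H*U = -1/293*(-6) = 6/293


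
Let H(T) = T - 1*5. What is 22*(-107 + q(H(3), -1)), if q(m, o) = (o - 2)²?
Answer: -2156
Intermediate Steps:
H(T) = -5 + T (H(T) = T - 5 = -5 + T)
q(m, o) = (-2 + o)²
22*(-107 + q(H(3), -1)) = 22*(-107 + (-2 - 1)²) = 22*(-107 + (-3)²) = 22*(-107 + 9) = 22*(-98) = -2156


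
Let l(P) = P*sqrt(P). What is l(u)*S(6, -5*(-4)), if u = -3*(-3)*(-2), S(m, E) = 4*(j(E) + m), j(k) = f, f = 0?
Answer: -1296*I*sqrt(2) ≈ -1832.8*I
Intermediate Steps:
j(k) = 0
S(m, E) = 4*m (S(m, E) = 4*(0 + m) = 4*m)
u = -18 (u = 9*(-2) = -18)
l(P) = P**(3/2)
l(u)*S(6, -5*(-4)) = (-18)**(3/2)*(4*6) = -54*I*sqrt(2)*24 = -1296*I*sqrt(2)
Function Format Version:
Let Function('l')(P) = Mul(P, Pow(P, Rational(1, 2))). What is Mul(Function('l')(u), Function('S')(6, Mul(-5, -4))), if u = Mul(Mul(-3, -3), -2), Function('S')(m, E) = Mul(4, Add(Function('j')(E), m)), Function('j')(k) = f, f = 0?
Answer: Mul(-1296, I, Pow(2, Rational(1, 2))) ≈ Mul(-1832.8, I)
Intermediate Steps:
Function('j')(k) = 0
Function('S')(m, E) = Mul(4, m) (Function('S')(m, E) = Mul(4, Add(0, m)) = Mul(4, m))
u = -18 (u = Mul(9, -2) = -18)
Function('l')(P) = Pow(P, Rational(3, 2))
Mul(Function('l')(u), Function('S')(6, Mul(-5, -4))) = Mul(Pow(-18, Rational(3, 2)), Mul(4, 6)) = Mul(Mul(-54, I, Pow(2, Rational(1, 2))), 24) = Mul(-1296, I, Pow(2, Rational(1, 2)))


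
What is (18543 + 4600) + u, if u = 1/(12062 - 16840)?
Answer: 110577253/4778 ≈ 23143.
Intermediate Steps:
u = -1/4778 (u = 1/(-4778) = -1/4778 ≈ -0.00020929)
(18543 + 4600) + u = (18543 + 4600) - 1/4778 = 23143 - 1/4778 = 110577253/4778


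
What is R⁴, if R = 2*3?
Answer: 1296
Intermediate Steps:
R = 6
R⁴ = 6⁴ = 1296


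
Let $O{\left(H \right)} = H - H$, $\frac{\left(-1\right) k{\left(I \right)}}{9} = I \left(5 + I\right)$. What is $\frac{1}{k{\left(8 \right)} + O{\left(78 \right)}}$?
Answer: $- \frac{1}{936} \approx -0.0010684$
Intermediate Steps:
$k{\left(I \right)} = - 9 I \left(5 + I\right)$
$O{\left(H \right)} = 0$
$\frac{1}{k{\left(8 \right)} + O{\left(78 \right)}} = \frac{1}{\left(-9\right) 8 \left(5 + 8\right) + 0} = \frac{1}{\left(-9\right) 8 \cdot 13 + 0} = \frac{1}{-936 + 0} = \frac{1}{-936} = - \frac{1}{936}$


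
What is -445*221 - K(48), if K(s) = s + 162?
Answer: -98555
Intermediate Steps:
K(s) = 162 + s
-445*221 - K(48) = -445*221 - (162 + 48) = -98345 - 1*210 = -98345 - 210 = -98555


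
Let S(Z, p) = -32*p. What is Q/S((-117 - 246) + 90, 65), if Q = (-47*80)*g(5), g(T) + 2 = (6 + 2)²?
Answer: 1457/13 ≈ 112.08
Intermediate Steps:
g(T) = 62 (g(T) = -2 + (6 + 2)² = -2 + 8² = -2 + 64 = 62)
Q = -233120 (Q = -47*80*62 = -3760*62 = -233120)
Q/S((-117 - 246) + 90, 65) = -233120/((-32*65)) = -233120/(-2080) = -233120*(-1/2080) = 1457/13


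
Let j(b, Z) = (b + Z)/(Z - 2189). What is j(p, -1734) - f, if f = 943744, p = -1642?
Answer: -3702304336/3923 ≈ -9.4374e+5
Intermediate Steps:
j(b, Z) = (Z + b)/(-2189 + Z)
j(p, -1734) - f = (-1734 - 1642)/(-2189 - 1734) - 1*943744 = -3376/(-3923) - 943744 = -1/3923*(-3376) - 943744 = 3376/3923 - 943744 = -3702304336/3923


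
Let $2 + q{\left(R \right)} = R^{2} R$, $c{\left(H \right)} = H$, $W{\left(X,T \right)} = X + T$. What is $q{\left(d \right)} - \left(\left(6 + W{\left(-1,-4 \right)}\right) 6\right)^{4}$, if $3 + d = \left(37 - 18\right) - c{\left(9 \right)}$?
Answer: $-955$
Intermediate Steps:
$W{\left(X,T \right)} = T + X$
$d = 7$ ($d = -3 + \left(\left(37 - 18\right) - 9\right) = -3 + \left(19 - 9\right) = -3 + 10 = 7$)
$q{\left(R \right)} = -2 + R^{3}$ ($q{\left(R \right)} = -2 + R^{2} R = -2 + R^{3}$)
$q{\left(d \right)} - \left(\left(6 + W{\left(-1,-4 \right)}\right) 6\right)^{4} = \left(-2 + 7^{3}\right) - \left(\left(6 - 5\right) 6\right)^{4} = \left(-2 + 343\right) - \left(\left(6 - 5\right) 6\right)^{4} = 341 - \left(1 \cdot 6\right)^{4} = 341 - 6^{4} = 341 - 1296 = -955$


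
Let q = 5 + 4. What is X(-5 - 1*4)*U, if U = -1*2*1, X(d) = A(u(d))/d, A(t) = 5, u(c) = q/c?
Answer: 10/9 ≈ 1.1111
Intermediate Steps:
q = 9
u(c) = 9/c
X(d) = 5/d
U = -2 (U = -2*1 = -2)
X(-5 - 1*4)*U = (5/(-5 - 1*4))*(-2) = (5/(-5 - 4))*(-2) = (5/(-9))*(-2) = (5*(-⅑))*(-2) = -5/9*(-2) = 10/9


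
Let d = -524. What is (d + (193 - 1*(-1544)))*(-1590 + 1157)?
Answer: -525229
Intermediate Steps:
(d + (193 - 1*(-1544)))*(-1590 + 1157) = (-524 + (193 - 1*(-1544)))*(-1590 + 1157) = (-524 + (193 + 1544))*(-433) = (-524 + 1737)*(-433) = 1213*(-433) = -525229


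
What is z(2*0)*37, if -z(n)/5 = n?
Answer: 0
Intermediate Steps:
z(n) = -5*n
z(2*0)*37 = -10*0*37 = -5*0*37 = 0*37 = 0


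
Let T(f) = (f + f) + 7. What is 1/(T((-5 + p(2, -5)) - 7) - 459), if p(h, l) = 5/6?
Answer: -3/1423 ≈ -0.0021082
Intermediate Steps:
p(h, l) = ⅚ (p(h, l) = 5*(⅙) = ⅚)
T(f) = 7 + 2*f (T(f) = 2*f + 7 = 7 + 2*f)
1/(T((-5 + p(2, -5)) - 7) - 459) = 1/((7 + 2*((-5 + ⅚) - 7)) - 459) = 1/((7 + 2*(-25/6 - 7)) - 459) = 1/((7 + 2*(-67/6)) - 459) = 1/((7 - 67/3) - 459) = 1/(-46/3 - 459) = 1/(-1423/3) = -3/1423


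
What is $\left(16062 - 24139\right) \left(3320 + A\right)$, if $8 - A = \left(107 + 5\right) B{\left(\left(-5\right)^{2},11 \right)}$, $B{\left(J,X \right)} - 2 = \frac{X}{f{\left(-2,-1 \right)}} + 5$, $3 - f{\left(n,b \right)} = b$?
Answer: $-18060172$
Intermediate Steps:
$f{\left(n,b \right)} = 3 - b$
$B{\left(J,X \right)} = 7 + \frac{X}{4}$ ($B{\left(J,X \right)} = 2 + \left(\frac{X}{3 - -1} + 5\right) = 2 + \left(\frac{X}{3 + 1} + 5\right) = 2 + \left(\frac{X}{4} + 5\right) = 2 + \left(5 + \frac{X}{4}\right) = 7 + \frac{X}{4}$)
$A = -1084$ ($A = 8 - \left(107 + 5\right) \left(7 + \frac{1}{4} \cdot 11\right) = 8 - 112 \left(7 + \frac{11}{4}\right) = 8 - 112 \cdot \frac{39}{4} = 8 - 1092 = -1084$)
$\left(16062 - 24139\right) \left(3320 + A\right) = \left(16062 - 24139\right) \left(3320 - 1084\right) = \left(-8077\right) 2236 = -18060172$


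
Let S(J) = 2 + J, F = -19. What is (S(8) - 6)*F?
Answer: -76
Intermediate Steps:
(S(8) - 6)*F = ((2 + 8) - 6)*(-19) = (10 - 6)*(-19) = 4*(-19) = -76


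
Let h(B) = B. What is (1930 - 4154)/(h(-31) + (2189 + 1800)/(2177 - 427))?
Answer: 3892000/50261 ≈ 77.436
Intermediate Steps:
(1930 - 4154)/(h(-31) + (2189 + 1800)/(2177 - 427)) = (1930 - 4154)/(-31 + (2189 + 1800)/(2177 - 427)) = -2224/(-31 + 3989/1750) = -2224/(-50261/1750) = -2224*(-1750/50261) = 3892000/50261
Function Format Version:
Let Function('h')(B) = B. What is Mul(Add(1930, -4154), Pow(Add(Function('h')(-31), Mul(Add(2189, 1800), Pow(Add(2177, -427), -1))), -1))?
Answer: Rational(3892000, 50261) ≈ 77.436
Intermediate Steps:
Mul(Add(1930, -4154), Pow(Add(Function('h')(-31), Mul(Add(2189, 1800), Pow(Add(2177, -427), -1))), -1)) = Mul(Add(1930, -4154), Pow(Add(-31, Mul(Add(2189, 1800), Pow(Add(2177, -427), -1))), -1)) = Mul(-2224, Pow(Add(-31, Mul(3989, Pow(1750, -1))), -1)) = Mul(-2224, Pow(Add(-31, Mul(3989, Rational(1, 1750))), -1)) = Mul(-2224, Pow(Add(-31, Rational(3989, 1750)), -1)) = Mul(-2224, Pow(Rational(-50261, 1750), -1)) = Mul(-2224, Rational(-1750, 50261)) = Rational(3892000, 50261)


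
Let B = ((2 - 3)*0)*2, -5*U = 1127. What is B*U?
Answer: 0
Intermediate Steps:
U = -1127/5 (U = -⅕*1127 = -1127/5 ≈ -225.40)
B = 0 (B = -1*0*2 = 0*2 = 0)
B*U = 0*(-1127/5) = 0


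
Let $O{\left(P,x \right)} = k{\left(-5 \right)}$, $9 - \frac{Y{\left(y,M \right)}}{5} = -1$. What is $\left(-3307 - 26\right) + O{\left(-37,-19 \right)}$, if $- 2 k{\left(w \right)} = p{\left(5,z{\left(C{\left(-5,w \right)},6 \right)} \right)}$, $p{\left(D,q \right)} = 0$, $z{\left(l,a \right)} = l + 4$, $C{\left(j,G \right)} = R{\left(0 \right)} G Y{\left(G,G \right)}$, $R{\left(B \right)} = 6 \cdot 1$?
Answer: $-3333$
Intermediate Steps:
$Y{\left(y,M \right)} = 50$ ($Y{\left(y,M \right)} = 45 - -5 = 45 + 5 = 50$)
$R{\left(B \right)} = 6$
$C{\left(j,G \right)} = 300 G$ ($C{\left(j,G \right)} = 6 G 50 = 300 G$)
$z{\left(l,a \right)} = 4 + l$
$k{\left(w \right)} = 0$ ($k{\left(w \right)} = \left(- \frac{1}{2}\right) 0 = 0$)
$O{\left(P,x \right)} = 0$
$\left(-3307 - 26\right) + O{\left(-37,-19 \right)} = \left(-3307 - 26\right) + 0 = -3333 + 0 = -3333$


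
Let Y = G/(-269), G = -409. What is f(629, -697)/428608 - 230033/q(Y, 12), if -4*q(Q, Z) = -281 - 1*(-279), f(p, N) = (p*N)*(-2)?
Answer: -2664690423/5792 ≈ -4.6006e+5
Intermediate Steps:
f(p, N) = -2*N*p (f(p, N) = (N*p)*(-2) = -2*N*p)
Y = 409/269 (Y = -409/(-269) = -409*(-1/269) = 409/269 ≈ 1.5204)
q(Q, Z) = 1/2 (q(Q, Z) = -(-281 - 1*(-279))/4 = -(-281 + 279)/4 = -1/4*(-2) = 1/2)
f(629, -697)/428608 - 230033/q(Y, 12) = -2*(-697)*629/428608 - 230033/1/2 = 876826*(1/428608) - 230033*2 = 11849/5792 - 460066 = -2664690423/5792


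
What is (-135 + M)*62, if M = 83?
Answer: -3224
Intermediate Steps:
(-135 + M)*62 = (-135 + 83)*62 = -52*62 = -3224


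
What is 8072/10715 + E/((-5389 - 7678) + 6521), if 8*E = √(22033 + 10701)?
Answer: 8072/10715 - √32734/52368 ≈ 0.74988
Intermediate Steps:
E = √32734/8 (E = √(22033 + 10701)/8 = √32734/8 ≈ 22.616)
8072/10715 + E/((-5389 - 7678) + 6521) = 8072/10715 + (√32734/8)/((-5389 - 7678) + 6521) = 8072*(1/10715) + (√32734/8)/(-13067 + 6521) = 8072/10715 + (√32734/8)/(-6546) = 8072/10715 + (√32734/8)*(-1/6546) = 8072/10715 - √32734/52368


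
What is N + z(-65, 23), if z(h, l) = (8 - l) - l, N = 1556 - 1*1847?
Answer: -329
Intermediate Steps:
N = -291 (N = 1556 - 1847 = -291)
z(h, l) = 8 - 2*l
N + z(-65, 23) = -291 + (8 - 2*23) = -291 + (8 - 46) = -291 - 38 = -329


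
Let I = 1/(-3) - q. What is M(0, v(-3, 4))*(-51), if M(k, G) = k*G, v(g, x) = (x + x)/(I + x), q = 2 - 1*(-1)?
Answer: 0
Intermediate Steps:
q = 3 (q = 2 + 1 = 3)
I = -10/3 (I = 1/(-3) - 1*3 = -⅓ - 3 = -10/3 ≈ -3.3333)
v(g, x) = 2*x/(-10/3 + x) (v(g, x) = (x + x)/(-10/3 + x) = (2*x)/(-10/3 + x) = 2*x/(-10/3 + x))
M(k, G) = G*k
M(0, v(-3, 4))*(-51) = ((6*4/(-10 + 3*4))*0)*(-51) = ((6*4/(-10 + 12))*0)*(-51) = ((6*4/2)*0)*(-51) = ((6*4*(½))*0)*(-51) = (12*0)*(-51) = 0*(-51) = 0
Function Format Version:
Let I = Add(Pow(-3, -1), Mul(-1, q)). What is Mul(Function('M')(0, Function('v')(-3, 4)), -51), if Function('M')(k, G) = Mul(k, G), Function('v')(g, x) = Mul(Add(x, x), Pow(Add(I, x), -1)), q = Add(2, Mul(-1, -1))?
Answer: 0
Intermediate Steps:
q = 3 (q = Add(2, 1) = 3)
I = Rational(-10, 3) (I = Add(Pow(-3, -1), Mul(-1, 3)) = Add(Rational(-1, 3), -3) = Rational(-10, 3) ≈ -3.3333)
Function('v')(g, x) = Mul(2, x, Pow(Add(Rational(-10, 3), x), -1)) (Function('v')(g, x) = Mul(Add(x, x), Pow(Add(Rational(-10, 3), x), -1)) = Mul(Mul(2, x), Pow(Add(Rational(-10, 3), x), -1)) = Mul(2, x, Pow(Add(Rational(-10, 3), x), -1)))
Function('M')(k, G) = Mul(G, k)
Mul(Function('M')(0, Function('v')(-3, 4)), -51) = Mul(Mul(Mul(6, 4, Pow(Add(-10, Mul(3, 4)), -1)), 0), -51) = Mul(Mul(Mul(6, 4, Pow(Add(-10, 12), -1)), 0), -51) = Mul(Mul(Mul(6, 4, Pow(2, -1)), 0), -51) = Mul(Mul(Mul(6, 4, Rational(1, 2)), 0), -51) = Mul(Mul(12, 0), -51) = Mul(0, -51) = 0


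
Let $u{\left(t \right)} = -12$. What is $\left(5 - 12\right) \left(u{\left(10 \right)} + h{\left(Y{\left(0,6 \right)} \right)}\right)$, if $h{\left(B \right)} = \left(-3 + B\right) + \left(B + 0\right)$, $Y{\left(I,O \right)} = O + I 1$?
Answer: $21$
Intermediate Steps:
$Y{\left(I,O \right)} = I + O$ ($Y{\left(I,O \right)} = O + I = I + O$)
$h{\left(B \right)} = -3 + 2 B$ ($h{\left(B \right)} = \left(-3 + B\right) + B = -3 + 2 B$)
$\left(5 - 12\right) \left(u{\left(10 \right)} + h{\left(Y{\left(0,6 \right)} \right)}\right) = \left(5 - 12\right) \left(-12 - \left(3 - 2 \left(0 + 6\right)\right)\right) = \left(5 - 12\right) \left(-12 + \left(-3 + 2 \cdot 6\right)\right) = - 7 \left(-12 + \left(-3 + 12\right)\right) = - 7 \left(-12 + 9\right) = \left(-7\right) \left(-3\right) = 21$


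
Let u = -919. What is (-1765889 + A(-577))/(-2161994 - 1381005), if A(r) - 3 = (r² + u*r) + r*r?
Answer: 569765/3542999 ≈ 0.16081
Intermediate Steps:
A(r) = 3 - 919*r + 2*r² (A(r) = 3 + ((r² - 919*r) + r*r) = 3 + ((r² - 919*r) + r²) = 3 + (-919*r + 2*r²) = 3 - 919*r + 2*r²)
(-1765889 + A(-577))/(-2161994 - 1381005) = (-1765889 + (3 - 919*(-577) + 2*(-577)²))/(-2161994 - 1381005) = (-1765889 + (3 + 530263 + 2*332929))/(-3542999) = (-1765889 + (3 + 530263 + 665858))*(-1/3542999) = (-1765889 + 1196124)*(-1/3542999) = -569765*(-1/3542999) = 569765/3542999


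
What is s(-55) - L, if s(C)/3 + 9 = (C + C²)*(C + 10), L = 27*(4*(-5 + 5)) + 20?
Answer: -400997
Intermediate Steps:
L = 20 (L = 27*(4*0) + 20 = 27*0 + 20 = 0 + 20 = 20)
s(C) = -27 + 3*(10 + C)*(C + C²) (s(C) = -27 + 3*((C + C²)*(C + 10)) = -27 + 3*((C + C²)*(10 + C)) = -27 + 3*((10 + C)*(C + C²)) = -27 + 3*(10 + C)*(C + C²))
s(-55) - L = (-27 + 3*(-55)³ + 30*(-55) + 33*(-55)²) - 1*20 = (-27 + 3*(-166375) - 1650 + 33*3025) - 20 = (-27 - 499125 - 1650 + 99825) - 20 = -400977 - 20 = -400997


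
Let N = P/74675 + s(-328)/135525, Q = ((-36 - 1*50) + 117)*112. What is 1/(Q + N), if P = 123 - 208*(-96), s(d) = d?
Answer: 16192527/56224771087 ≈ 0.00028800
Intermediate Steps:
P = 20091 (P = 123 + 19968 = 20091)
Q = 3472 (Q = ((-36 - 50) + 117)*112 = (-86 + 117)*112 = 31*112 = 3472)
N = 4317343/16192527 (N = 20091/74675 - 328/135525 = 4317343/16192527 ≈ 0.26663)
1/(Q + N) = 1/(3472 + 4317343/16192527) = 1/(56224771087/16192527) = 16192527/56224771087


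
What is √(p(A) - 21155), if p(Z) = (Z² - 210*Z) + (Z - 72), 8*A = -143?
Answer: I*√1098983/8 ≈ 131.04*I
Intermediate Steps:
A = -143/8 (A = (⅛)*(-143) = -143/8 ≈ -17.875)
p(Z) = -72 + Z² - 209*Z (p(Z) = (Z² - 210*Z) + (-72 + Z) = -72 + Z² - 209*Z)
√(p(A) - 21155) = √((-72 + (-143/8)² - 209*(-143/8)) - 21155) = √((-72 + 20449/64 + 29887/8) - 21155) = √(254937/64 - 21155) = √(-1098983/64) = I*√1098983/8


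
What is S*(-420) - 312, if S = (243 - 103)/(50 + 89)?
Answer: -102168/139 ≈ -735.02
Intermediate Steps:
S = 140/139 ≈ 1.0072
S*(-420) - 312 = (140/139)*(-420) - 312 = -58800/139 - 312 = -102168/139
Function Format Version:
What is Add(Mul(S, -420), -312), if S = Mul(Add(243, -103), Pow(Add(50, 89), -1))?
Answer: Rational(-102168, 139) ≈ -735.02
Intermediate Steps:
S = Rational(140, 139) (S = Mul(140, Pow(139, -1)) = Mul(140, Rational(1, 139)) = Rational(140, 139) ≈ 1.0072)
Add(Mul(S, -420), -312) = Add(Mul(Rational(140, 139), -420), -312) = Add(Rational(-58800, 139), -312) = Rational(-102168, 139)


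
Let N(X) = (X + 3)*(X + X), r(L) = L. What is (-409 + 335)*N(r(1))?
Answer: -592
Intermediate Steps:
N(X) = 2*X*(3 + X) (N(X) = (3 + X)*(2*X) = 2*X*(3 + X))
(-409 + 335)*N(r(1)) = (-409 + 335)*(2*1*(3 + 1)) = -148*4 = -74*8 = -592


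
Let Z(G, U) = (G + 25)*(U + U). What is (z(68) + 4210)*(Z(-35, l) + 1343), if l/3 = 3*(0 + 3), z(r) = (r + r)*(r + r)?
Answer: 18232918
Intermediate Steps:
z(r) = 4*r² (z(r) = (2*r)*(2*r) = 4*r²)
l = 27 (l = 3*(3*(0 + 3)) = 3*(3*3) = 3*9 = 27)
Z(G, U) = 2*U*(25 + G) (Z(G, U) = (25 + G)*(2*U) = 2*U*(25 + G))
(z(68) + 4210)*(Z(-35, l) + 1343) = (4*68² + 4210)*(2*27*(25 - 35) + 1343) = (4*4624 + 4210)*(2*27*(-10) + 1343) = (18496 + 4210)*(-540 + 1343) = 22706*803 = 18232918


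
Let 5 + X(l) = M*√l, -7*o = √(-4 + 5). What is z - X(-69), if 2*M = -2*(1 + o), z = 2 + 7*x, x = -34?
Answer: -231 + 6*I*√69/7 ≈ -231.0 + 7.12*I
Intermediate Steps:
o = -⅐ (o = -√(-4 + 5)/7 = -√1/7 = -⅐*1 = -⅐ ≈ -0.14286)
z = -236 (z = 2 + 7*(-34) = 2 - 238 = -236)
M = -6/7 (M = (-2*(1 - ⅐))/2 = (-2*6/7)/2 = (½)*(-12/7) = -6/7 ≈ -0.85714)
X(l) = -5 - 6*√l/7
z - X(-69) = -236 - (-5 - 6*I*√69/7) = -236 + (5 + 6*I*√69/7) = -231 + 6*I*√69/7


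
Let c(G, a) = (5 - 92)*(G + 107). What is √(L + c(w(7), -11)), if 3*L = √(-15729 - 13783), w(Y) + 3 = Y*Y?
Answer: √(-119799 + 6*I*√7378)/3 ≈ 0.24817 + 115.37*I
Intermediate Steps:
w(Y) = -3 + Y² (w(Y) = -3 + Y*Y = -3 + Y²)
c(G, a) = -9309 - 87*G (c(G, a) = -87*(107 + G) = -9309 - 87*G)
L = 2*I*√7378/3 (L = √(-15729 - 13783)/3 = √(-29512)/3 = (2*I*√7378)/3 = 2*I*√7378/3 ≈ 57.264*I)
√(L + c(w(7), -11)) = √(2*I*√7378/3 + (-9309 - 87*(-3 + 7²))) = √(2*I*√7378/3 + (-9309 - 87*(-3 + 49))) = √(2*I*√7378/3 + (-9309 - 87*46)) = √(2*I*√7378/3 + (-9309 - 4002)) = √(2*I*√7378/3 - 13311) = √(-13311 + 2*I*√7378/3)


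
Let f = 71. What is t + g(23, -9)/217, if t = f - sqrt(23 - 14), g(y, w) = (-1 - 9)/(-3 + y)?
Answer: 29511/434 ≈ 67.998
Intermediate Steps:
g(y, w) = -10/(-3 + y)
t = 68 (t = 71 - sqrt(23 - 14) = 71 - sqrt(9) = 71 - 1*3 = 71 - 3 = 68)
t + g(23, -9)/217 = 68 + (-10/(-3 + 23))/217 = 68 + (-10/20)/217 = 68 + (-10*1/20)/217 = 68 + (1/217)*(-1/2) = 68 - 1/434 = 29511/434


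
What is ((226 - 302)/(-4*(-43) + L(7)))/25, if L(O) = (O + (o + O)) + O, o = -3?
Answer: -2/125 ≈ -0.016000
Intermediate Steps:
L(O) = -3 + 3*O (L(O) = (O + (-3 + O)) + O = (-3 + 2*O) + O = -3 + 3*O)
((226 - 302)/(-4*(-43) + L(7)))/25 = ((226 - 302)/(-4*(-43) + (-3 + 3*7)))/25 = -76/(172 + (-3 + 21))*(1/25) = -76/(172 + 18)*(1/25) = -76/190*(1/25) = -76*1/190*(1/25) = -⅖*1/25 = -2/125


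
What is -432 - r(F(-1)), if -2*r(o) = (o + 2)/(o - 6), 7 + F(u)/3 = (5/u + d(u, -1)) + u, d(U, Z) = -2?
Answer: -44021/102 ≈ -431.58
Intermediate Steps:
F(u) = -27 + 3*u + 15/u (F(u) = -21 + 3*((5/u - 2) + u) = -21 + 3*((-2 + 5/u) + u) = -21 + 3*(-2 + u + 5/u) = -21 + (-6 + 3*u + 15/u) = -27 + 3*u + 15/u)
r(o) = -(2 + o)/(2*(-6 + o)) (r(o) = -(o + 2)/(2*(o - 6)) = -(2 + o)/(2*(-6 + o)))
-432 - r(F(-1)) = -432 - (-2 - (-27 + 3*(-1) + 15/(-1)))/(2*(-6 + (-27 + 3*(-1) + 15/(-1)))) = -432 - (-2 - (-27 - 3 + 15*(-1)))/(2*(-6 + (-27 - 3 + 15*(-1)))) = -432 - (-2 - (-27 - 3 - 15))/(2*(-6 + (-27 - 3 - 15))) = -432 - (-2 - 1*(-45))/(2*(-6 - 45)) = -432 - (-2 + 45)/(2*(-51)) = -432 - (-1)*43/(2*51) = -432 - 1*(-43/102) = -432 + 43/102 = -44021/102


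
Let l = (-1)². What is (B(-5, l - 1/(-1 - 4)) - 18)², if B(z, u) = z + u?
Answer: 11881/25 ≈ 475.24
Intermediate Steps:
l = 1
B(z, u) = u + z
(B(-5, l - 1/(-1 - 4)) - 18)² = (((1 - 1/(-1 - 4)) - 5) - 18)² = (((1 - 1/(-5)) - 5) - 18)² = (((1 - ⅕*(-1)) - 5) - 18)² = (((1 + ⅕) - 5) - 18)² = ((6/5 - 5) - 18)² = (-19/5 - 18)² = (-109/5)² = 11881/25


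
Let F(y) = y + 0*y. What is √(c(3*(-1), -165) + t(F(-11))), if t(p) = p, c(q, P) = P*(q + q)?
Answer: √979 ≈ 31.289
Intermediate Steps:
c(q, P) = 2*P*q (c(q, P) = P*(2*q) = 2*P*q)
F(y) = y (F(y) = y + 0 = y)
√(c(3*(-1), -165) + t(F(-11))) = √(2*(-165)*(3*(-1)) - 11) = √(2*(-165)*(-3) - 11) = √(990 - 11) = √979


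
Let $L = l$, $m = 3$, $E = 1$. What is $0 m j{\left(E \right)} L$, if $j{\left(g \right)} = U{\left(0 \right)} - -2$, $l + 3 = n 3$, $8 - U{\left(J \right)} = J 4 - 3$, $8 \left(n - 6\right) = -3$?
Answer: $0$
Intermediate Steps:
$n = \frac{45}{8}$ ($n = 6 + \frac{1}{8} \left(-3\right) = 6 - \frac{3}{8} = \frac{45}{8} \approx 5.625$)
$U{\left(J \right)} = 11 - 4 J$ ($U{\left(J \right)} = 8 - \left(J 4 - 3\right) = 8 - \left(4 J - 3\right) = 8 - \left(-3 + 4 J\right) = 11 - 4 J$)
$l = \frac{111}{8}$ ($l = -3 + \frac{45}{8} \cdot 3 = -3 + \frac{135}{8} = \frac{111}{8} \approx 13.875$)
$j{\left(g \right)} = 13$ ($j{\left(g \right)} = \left(11 - 0\right) - -2 = \left(11 + 0\right) + 2 = 11 + 2 = 13$)
$L = \frac{111}{8} \approx 13.875$
$0 m j{\left(E \right)} L = 0 \cdot 3 \cdot 13 \cdot \frac{111}{8} = 0 \cdot 13 \cdot \frac{111}{8} = 0 \cdot \frac{111}{8} = 0$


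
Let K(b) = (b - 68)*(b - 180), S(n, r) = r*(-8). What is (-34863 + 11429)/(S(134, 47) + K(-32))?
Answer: -11717/10412 ≈ -1.1253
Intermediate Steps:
S(n, r) = -8*r
K(b) = (-180 + b)*(-68 + b) (K(b) = (-68 + b)*(-180 + b) = (-180 + b)*(-68 + b))
(-34863 + 11429)/(S(134, 47) + K(-32)) = (-34863 + 11429)/(-8*47 + (12240 + (-32)² - 248*(-32))) = -23434/(-376 + (12240 + 1024 + 7936)) = -23434/(-376 + 21200) = -23434/20824 = -23434*1/20824 = -11717/10412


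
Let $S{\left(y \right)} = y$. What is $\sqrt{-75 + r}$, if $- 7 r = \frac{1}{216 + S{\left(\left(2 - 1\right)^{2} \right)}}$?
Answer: $\frac{i \sqrt{3531706}}{217} \approx 8.6603 i$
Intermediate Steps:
$r = - \frac{1}{1519}$ ($r = - \frac{1}{7 \left(216 + \left(2 - 1\right)^{2}\right)} = - \frac{1}{7 \left(216 + 1^{2}\right)} = - \frac{1}{7 \left(216 + 1\right)} = - \frac{1}{7 \cdot 217} = \left(- \frac{1}{7}\right) \frac{1}{217} = - \frac{1}{1519} \approx -0.00065833$)
$\sqrt{-75 + r} = \sqrt{-75 - \frac{1}{1519}} = \sqrt{- \frac{113926}{1519}} = \frac{i \sqrt{3531706}}{217}$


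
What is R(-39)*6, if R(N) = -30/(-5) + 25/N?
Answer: 418/13 ≈ 32.154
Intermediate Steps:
R(N) = 6 + 25/N (R(N) = -30*(-1/5) + 25/N = 6 + 25/N)
R(-39)*6 = (6 + 25/(-39))*6 = (6 + 25*(-1/39))*6 = (6 - 25/39)*6 = (209/39)*6 = 418/13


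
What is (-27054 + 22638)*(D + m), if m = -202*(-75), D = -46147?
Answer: 136882752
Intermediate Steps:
m = 15150
(-27054 + 22638)*(D + m) = (-27054 + 22638)*(-46147 + 15150) = -4416*(-30997) = 136882752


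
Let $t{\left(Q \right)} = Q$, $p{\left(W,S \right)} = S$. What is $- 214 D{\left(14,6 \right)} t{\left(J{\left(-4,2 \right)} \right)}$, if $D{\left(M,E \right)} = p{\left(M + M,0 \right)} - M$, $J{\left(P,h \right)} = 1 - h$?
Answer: $-2996$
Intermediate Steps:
$D{\left(M,E \right)} = - M$ ($D{\left(M,E \right)} = 0 - M = - M$)
$- 214 D{\left(14,6 \right)} t{\left(J{\left(-4,2 \right)} \right)} = - 214 \left(\left(-1\right) 14\right) \left(1 - 2\right) = \left(-214\right) \left(-14\right) \left(1 - 2\right) = 2996 \left(-1\right) = -2996$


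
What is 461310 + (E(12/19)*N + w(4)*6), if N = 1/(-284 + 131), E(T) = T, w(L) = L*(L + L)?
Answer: 447195434/969 ≈ 4.6150e+5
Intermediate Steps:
w(L) = 2*L² (w(L) = L*(2*L) = 2*L²)
N = -1/153 (N = 1/(-153) = -1/153 ≈ -0.0065359)
461310 + (E(12/19)*N + w(4)*6) = 461310 + ((12/19)*(-1/153) + (2*4²)*6) = 461310 + ((12*(1/19))*(-1/153) + (2*16)*6) = 461310 + ((12/19)*(-1/153) + 32*6) = 461310 + (-4/969 + 192) = 461310 + 186044/969 = 447195434/969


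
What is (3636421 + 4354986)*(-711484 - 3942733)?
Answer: -37193742313319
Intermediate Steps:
(3636421 + 4354986)*(-711484 - 3942733) = 7991407*(-4654217) = -37193742313319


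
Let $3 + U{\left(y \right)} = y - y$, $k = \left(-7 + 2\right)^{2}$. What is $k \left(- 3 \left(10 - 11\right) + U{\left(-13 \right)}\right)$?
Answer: $0$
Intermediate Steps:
$k = 25$ ($k = \left(-5\right)^{2} = 25$)
$U{\left(y \right)} = -3$ ($U{\left(y \right)} = -3 + \left(y - y\right) = -3 + 0 = -3$)
$k \left(- 3 \left(10 - 11\right) + U{\left(-13 \right)}\right) = 25 \left(- 3 \left(10 - 11\right) - 3\right) = 25 \left(\left(-3\right) \left(-1\right) - 3\right) = 25 \left(3 - 3\right) = 25 \cdot 0 = 0$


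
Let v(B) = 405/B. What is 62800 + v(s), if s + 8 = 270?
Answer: 16454005/262 ≈ 62802.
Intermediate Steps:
s = 262 (s = -8 + 270 = 262)
62800 + v(s) = 62800 + 405/262 = 16454005/262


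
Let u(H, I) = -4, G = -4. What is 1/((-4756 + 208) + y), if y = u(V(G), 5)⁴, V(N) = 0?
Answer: -1/4292 ≈ -0.00023299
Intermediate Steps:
y = 256 (y = (-4)⁴ = 256)
1/((-4756 + 208) + y) = 1/((-4756 + 208) + 256) = 1/(-4548 + 256) = 1/(-4292) = -1/4292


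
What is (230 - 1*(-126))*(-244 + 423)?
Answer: 63724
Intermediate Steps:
(230 - 1*(-126))*(-244 + 423) = (230 + 126)*179 = 356*179 = 63724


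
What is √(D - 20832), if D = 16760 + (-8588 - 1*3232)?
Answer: 2*I*√3973 ≈ 126.06*I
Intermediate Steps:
D = 4940 (D = 16760 + (-8588 - 3232) = 16760 - 11820 = 4940)
√(D - 20832) = √(4940 - 20832) = √(-15892) = 2*I*√3973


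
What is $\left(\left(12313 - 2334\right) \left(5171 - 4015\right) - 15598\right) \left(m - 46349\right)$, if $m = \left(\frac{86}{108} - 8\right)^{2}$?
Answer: $- \frac{86402457336541}{162} \approx -5.3335 \cdot 10^{11}$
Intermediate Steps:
$m = \frac{151321}{2916}$ ($m = \left(86 \cdot \frac{1}{108} - 8\right)^{2} = \left(\frac{43}{54} - 8\right)^{2} = \left(- \frac{389}{54}\right)^{2} = \frac{151321}{2916} \approx 51.893$)
$\left(\left(12313 - 2334\right) \left(5171 - 4015\right) - 15598\right) \left(m - 46349\right) = \left(\left(12313 - 2334\right) \left(5171 - 4015\right) - 15598\right) \left(\frac{151321}{2916} - 46349\right) = \left(9979 \cdot 1156 - 15598\right) \left(- \frac{135002363}{2916}\right) = \left(11535724 - 15598\right) \left(- \frac{135002363}{2916}\right) = 11520126 \left(- \frac{135002363}{2916}\right) = - \frac{86402457336541}{162}$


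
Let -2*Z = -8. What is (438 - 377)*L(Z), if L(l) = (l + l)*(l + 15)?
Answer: 9272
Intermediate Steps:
Z = 4 (Z = -1/2*(-8) = 4)
L(l) = 2*l*(15 + l) (L(l) = (2*l)*(15 + l) = 2*l*(15 + l))
(438 - 377)*L(Z) = (438 - 377)*(2*4*(15 + 4)) = 61*(2*4*19) = 61*152 = 9272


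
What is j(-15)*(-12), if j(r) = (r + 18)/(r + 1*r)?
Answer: 6/5 ≈ 1.2000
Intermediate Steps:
j(r) = (18 + r)/(2*r) (j(r) = (18 + r)/(r + r) = (18 + r)/((2*r)) = (18 + r)*(1/(2*r)) = (18 + r)/(2*r))
j(-15)*(-12) = ((½)*(18 - 15)/(-15))*(-12) = ((½)*(-1/15)*3)*(-12) = -⅒*(-12) = 6/5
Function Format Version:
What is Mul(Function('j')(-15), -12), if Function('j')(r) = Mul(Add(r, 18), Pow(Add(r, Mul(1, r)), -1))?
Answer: Rational(6, 5) ≈ 1.2000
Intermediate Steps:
Function('j')(r) = Mul(Rational(1, 2), Pow(r, -1), Add(18, r)) (Function('j')(r) = Mul(Add(18, r), Pow(Add(r, r), -1)) = Mul(Add(18, r), Pow(Mul(2, r), -1)) = Mul(Add(18, r), Mul(Rational(1, 2), Pow(r, -1))) = Mul(Rational(1, 2), Pow(r, -1), Add(18, r)))
Mul(Function('j')(-15), -12) = Mul(Mul(Rational(1, 2), Pow(-15, -1), Add(18, -15)), -12) = Mul(Mul(Rational(1, 2), Rational(-1, 15), 3), -12) = Mul(Rational(-1, 10), -12) = Rational(6, 5)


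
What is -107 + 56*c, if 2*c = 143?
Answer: 3897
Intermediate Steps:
c = 143/2 (c = (1/2)*143 = 143/2 ≈ 71.500)
-107 + 56*c = -107 + 56*(143/2) = -107 + 4004 = 3897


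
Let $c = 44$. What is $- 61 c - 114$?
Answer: $-2798$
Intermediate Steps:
$- 61 c - 114 = \left(-61\right) 44 - 114 = -2684 - 114 = -2798$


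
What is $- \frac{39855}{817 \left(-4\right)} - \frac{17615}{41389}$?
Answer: $\frac{1591992775}{135259252} \approx 11.77$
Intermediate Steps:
$- \frac{39855}{817 \left(-4\right)} - \frac{17615}{41389} = - \frac{39855}{-3268} - \frac{17615}{41389} = \left(-39855\right) \left(- \frac{1}{3268}\right) - \frac{17615}{41389} = \frac{39855}{3268} - \frac{17615}{41389} = \frac{1591992775}{135259252}$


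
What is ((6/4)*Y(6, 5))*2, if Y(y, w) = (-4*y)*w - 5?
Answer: -375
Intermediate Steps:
Y(y, w) = -5 - 4*w*y (Y(y, w) = -4*w*y - 5 = -5 - 4*w*y)
((6/4)*Y(6, 5))*2 = ((6/4)*(-5 - 4*5*6))*2 = ((6*(¼))*(-5 - 120))*2 = ((3/2)*(-125))*2 = -375/2*2 = -375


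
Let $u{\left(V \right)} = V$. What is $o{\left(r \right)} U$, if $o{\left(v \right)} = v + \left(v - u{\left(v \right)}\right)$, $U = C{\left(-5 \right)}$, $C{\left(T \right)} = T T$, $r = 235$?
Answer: $5875$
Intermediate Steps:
$C{\left(T \right)} = T^{2}$
$U = 25$ ($U = \left(-5\right)^{2} = 25$)
$o{\left(v \right)} = v$ ($o{\left(v \right)} = v + \left(v - v\right) = v + 0 = v$)
$o{\left(r \right)} U = 235 \cdot 25 = 5875$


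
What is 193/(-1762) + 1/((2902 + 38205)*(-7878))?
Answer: -15625326085/142651936713 ≈ -0.10953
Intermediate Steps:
193/(-1762) + 1/((2902 + 38205)*(-7878)) = 193*(-1/1762) - 1/7878/41107 = -193/1762 + (1/41107)*(-1/7878) = -193/1762 - 1/323840946 = -15625326085/142651936713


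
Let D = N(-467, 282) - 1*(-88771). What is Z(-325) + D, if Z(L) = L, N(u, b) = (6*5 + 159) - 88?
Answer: 88547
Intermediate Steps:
N(u, b) = 101 (N(u, b) = (30 + 159) - 88 = 189 - 88 = 101)
D = 88872 (D = 101 - 1*(-88771) = 101 + 88771 = 88872)
Z(-325) + D = -325 + 88872 = 88547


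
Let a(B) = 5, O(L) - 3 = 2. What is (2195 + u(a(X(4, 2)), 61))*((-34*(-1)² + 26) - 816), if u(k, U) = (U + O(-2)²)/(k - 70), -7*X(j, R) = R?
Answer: -117493336/65 ≈ -1.8076e+6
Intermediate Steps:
O(L) = 5 (O(L) = 3 + 2 = 5)
X(j, R) = -R/7
u(k, U) = (25 + U)/(-70 + k) (u(k, U) = (U + 5²)/(k - 70) = (U + 25)/(-70 + k) = (25 + U)/(-70 + k))
(2195 + u(a(X(4, 2)), 61))*((-34*(-1)² + 26) - 816) = (2195 + (25 + 61)/(-70 + 5))*((-34*(-1)² + 26) - 816) = (2195 + 86/(-65))*((-34*1 + 26) - 816) = (2195 - 1/65*86)*((-34 + 26) - 816) = (2195 - 86/65)*(-8 - 816) = (142589/65)*(-824) = -117493336/65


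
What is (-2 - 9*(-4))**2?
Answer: 1156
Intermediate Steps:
(-2 - 9*(-4))**2 = (-2 + 36)**2 = 34**2 = 1156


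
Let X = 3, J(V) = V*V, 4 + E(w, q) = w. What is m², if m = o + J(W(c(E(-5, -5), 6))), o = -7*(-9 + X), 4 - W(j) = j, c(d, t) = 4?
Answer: 1764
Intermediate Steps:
E(w, q) = -4 + w
W(j) = 4 - j
J(V) = V²
o = 42 (o = -7*(-9 + 3) = -7*(-6) = 42)
m = 42 (m = 42 + (4 - 1*4)² = 42 + (4 - 4)² = 42 + 0² = 42 + 0 = 42)
m² = 42² = 1764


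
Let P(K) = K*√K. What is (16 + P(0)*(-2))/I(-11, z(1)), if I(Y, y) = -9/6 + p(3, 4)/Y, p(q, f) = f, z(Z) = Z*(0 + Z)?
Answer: -352/41 ≈ -8.5854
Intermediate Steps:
z(Z) = Z² (z(Z) = Z*Z = Z²)
P(K) = K^(3/2)
I(Y, y) = -3/2 + 4/Y (I(Y, y) = -9/6 + 4/Y = -9*⅙ + 4/Y = -3/2 + 4/Y)
(16 + P(0)*(-2))/I(-11, z(1)) = (16 + 0^(3/2)*(-2))/(-3/2 + 4/(-11)) = (16 + 0*(-2))/(-3/2 + 4*(-1/11)) = (16 + 0)/(-3/2 - 4/11) = 16/(-41/22) = 16*(-22/41) = -352/41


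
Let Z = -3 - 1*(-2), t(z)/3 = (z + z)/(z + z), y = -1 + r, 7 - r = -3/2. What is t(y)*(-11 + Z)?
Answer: -36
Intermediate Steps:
r = 17/2 (r = 7 - (-3)/2 = 7 - 1*(-3/2) = 7 + 3/2 = 17/2 ≈ 8.5000)
y = 15/2 (y = -1 + 17/2 = 15/2 ≈ 7.5000)
t(z) = 3 (t(z) = 3*((z + z)/(z + z)) = 3*((2*z)/((2*z))) = 3*((2*z)*(1/(2*z))) = 3*1 = 3)
Z = -1 (Z = -3 + 2 = -1)
t(y)*(-11 + Z) = 3*(-11 - 1) = 3*(-12) = -36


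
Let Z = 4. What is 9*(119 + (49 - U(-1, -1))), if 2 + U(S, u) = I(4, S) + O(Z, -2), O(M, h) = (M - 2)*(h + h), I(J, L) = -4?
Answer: 1638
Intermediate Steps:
O(M, h) = 2*h*(-2 + M) (O(M, h) = (-2 + M)*(2*h) = 2*h*(-2 + M))
U(S, u) = -14 (U(S, u) = -2 + (-4 + 2*(-2)*(-2 + 4)) = -2 + (-4 + 2*(-2)*2) = -2 + (-4 - 8) = -2 - 12 = -14)
9*(119 + (49 - U(-1, -1))) = 9*(119 + (49 - 1*(-14))) = 9*(119 + (49 + 14)) = 9*(119 + 63) = 9*182 = 1638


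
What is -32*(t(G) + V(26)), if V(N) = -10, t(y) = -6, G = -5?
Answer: 512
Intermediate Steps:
-32*(t(G) + V(26)) = -32*(-6 - 10) = -32*(-16) = 512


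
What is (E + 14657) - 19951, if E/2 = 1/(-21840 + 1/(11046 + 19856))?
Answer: -3572918962430/674899679 ≈ -5294.0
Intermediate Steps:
E = -61804/674899679 (E = 2/(-21840 + 1/(11046 + 19856)) = 2/(-21840 + 1/30902) = 2/(-674899679/30902) = 2*(-30902/674899679) = -61804/674899679 ≈ -9.1575e-5)
(E + 14657) - 19951 = (-61804/674899679 + 14657) - 19951 = 9892004533299/674899679 - 19951 = -3572918962430/674899679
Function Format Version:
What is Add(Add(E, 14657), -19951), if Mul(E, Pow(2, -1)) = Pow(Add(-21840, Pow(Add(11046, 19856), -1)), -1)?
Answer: Rational(-3572918962430, 674899679) ≈ -5294.0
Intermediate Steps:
E = Rational(-61804, 674899679) (E = Mul(2, Pow(Add(-21840, Pow(Add(11046, 19856), -1)), -1)) = Mul(2, Pow(Add(-21840, Pow(30902, -1)), -1)) = Mul(2, Pow(Add(-21840, Rational(1, 30902)), -1)) = Mul(2, Pow(Rational(-674899679, 30902), -1)) = Mul(2, Rational(-30902, 674899679)) = Rational(-61804, 674899679) ≈ -9.1575e-5)
Add(Add(E, 14657), -19951) = Add(Add(Rational(-61804, 674899679), 14657), -19951) = Add(Rational(9892004533299, 674899679), -19951) = Rational(-3572918962430, 674899679)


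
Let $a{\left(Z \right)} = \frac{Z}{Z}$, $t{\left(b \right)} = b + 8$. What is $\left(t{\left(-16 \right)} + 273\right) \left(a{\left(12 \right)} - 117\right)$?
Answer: $-30740$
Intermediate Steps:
$t{\left(b \right)} = 8 + b$
$a{\left(Z \right)} = 1$
$\left(t{\left(-16 \right)} + 273\right) \left(a{\left(12 \right)} - 117\right) = \left(\left(8 - 16\right) + 273\right) \left(1 - 117\right) = \left(-8 + 273\right) \left(-116\right) = 265 \left(-116\right) = -30740$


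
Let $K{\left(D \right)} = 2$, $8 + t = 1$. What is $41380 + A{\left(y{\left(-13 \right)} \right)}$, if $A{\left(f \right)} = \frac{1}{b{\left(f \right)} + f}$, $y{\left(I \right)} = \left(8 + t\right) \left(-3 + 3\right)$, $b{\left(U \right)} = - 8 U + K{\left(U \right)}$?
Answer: $\frac{82761}{2} \approx 41381.0$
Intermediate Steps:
$t = -7$ ($t = -8 + 1 = -7$)
$b{\left(U \right)} = 2 - 8 U$ ($b{\left(U \right)} = - 8 U + 2 = 2 - 8 U$)
$y{\left(I \right)} = 0$ ($y{\left(I \right)} = \left(8 - 7\right) \left(-3 + 3\right) = 1 \cdot 0 = 0$)
$A{\left(f \right)} = \frac{1}{2 - 7 f}$ ($A{\left(f \right)} = \frac{1}{\left(2 - 8 f\right) + f} = \frac{1}{2 - 7 f}$)
$41380 + A{\left(y{\left(-13 \right)} \right)} = 41380 - \frac{1}{-2 + 7 \cdot 0} = 41380 - \frac{1}{-2 + 0} = 41380 - \frac{1}{-2} = 41380 - - \frac{1}{2} = 41380 + \frac{1}{2} = \frac{82761}{2}$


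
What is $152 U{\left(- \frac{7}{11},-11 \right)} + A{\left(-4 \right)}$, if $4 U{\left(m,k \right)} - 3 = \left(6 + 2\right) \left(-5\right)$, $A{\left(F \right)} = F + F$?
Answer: $-1414$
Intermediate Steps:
$A{\left(F \right)} = 2 F$
$U{\left(m,k \right)} = - \frac{37}{4}$ ($U{\left(m,k \right)} = \frac{3}{4} + \frac{\left(6 + 2\right) \left(-5\right)}{4} = \frac{3}{4} + \frac{8 \left(-5\right)}{4} = \frac{3}{4} + \frac{1}{4} \left(-40\right) = \frac{3}{4} - 10 = - \frac{37}{4}$)
$152 U{\left(- \frac{7}{11},-11 \right)} + A{\left(-4 \right)} = 152 \left(- \frac{37}{4}\right) + 2 \left(-4\right) = -1406 - 8 = -1414$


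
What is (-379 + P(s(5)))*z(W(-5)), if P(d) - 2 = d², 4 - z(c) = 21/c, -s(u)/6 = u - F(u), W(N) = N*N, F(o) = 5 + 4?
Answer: 15721/25 ≈ 628.84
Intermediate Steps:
F(o) = 9
W(N) = N²
s(u) = 54 - 6*u (s(u) = -6*(u - 1*9) = -6*(u - 9) = -6*(-9 + u) = 54 - 6*u)
z(c) = 4 - 21/c
P(d) = 2 + d²
(-379 + P(s(5)))*z(W(-5)) = (-379 + (2 + (54 - 6*5)²))*(4 - 21/((-5)²)) = (-379 + (2 + (54 - 30)²))*(4 - 21/25) = (-379 + (2 + 24²))*(4 - 21*1/25) = (-379 + (2 + 576))*(4 - 21/25) = (-379 + 578)*(79/25) = 199*(79/25) = 15721/25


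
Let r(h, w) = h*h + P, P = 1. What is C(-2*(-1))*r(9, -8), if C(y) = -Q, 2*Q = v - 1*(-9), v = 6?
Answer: -615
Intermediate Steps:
r(h, w) = 1 + h² (r(h, w) = h*h + 1 = h² + 1 = 1 + h²)
Q = 15/2 (Q = (6 - 1*(-9))/2 = (6 + 9)/2 = (½)*15 = 15/2 ≈ 7.5000)
C(y) = -15/2 (C(y) = -1*15/2 = -15/2)
C(-2*(-1))*r(9, -8) = -15*(1 + 9²)/2 = -15*(1 + 81)/2 = -15/2*82 = -615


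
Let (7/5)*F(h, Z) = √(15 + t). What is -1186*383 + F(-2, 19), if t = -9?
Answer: -454238 + 5*√6/7 ≈ -4.5424e+5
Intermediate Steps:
F(h, Z) = 5*√6/7 (F(h, Z) = 5*√(15 - 9)/7 = 5*√6/7)
-1186*383 + F(-2, 19) = -1186*383 + 5*√6/7 = -454238 + 5*√6/7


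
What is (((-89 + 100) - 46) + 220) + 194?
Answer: 379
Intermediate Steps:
(((-89 + 100) - 46) + 220) + 194 = ((11 - 46) + 220) + 194 = (-35 + 220) + 194 = 185 + 194 = 379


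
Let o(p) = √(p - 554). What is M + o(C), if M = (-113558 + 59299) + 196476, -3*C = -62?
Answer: 142217 + 40*I*√3/3 ≈ 1.4222e+5 + 23.094*I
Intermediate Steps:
C = 62/3 (C = -⅓*(-62) = 62/3 ≈ 20.667)
o(p) = √(-554 + p)
M = 142217 (M = -54259 + 196476 = 142217)
M + o(C) = 142217 + √(-554 + 62/3) = 142217 + √(-1600/3) = 142217 + 40*I*√3/3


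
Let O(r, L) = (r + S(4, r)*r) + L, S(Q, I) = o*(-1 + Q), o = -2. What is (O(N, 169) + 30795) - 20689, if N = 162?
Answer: 9465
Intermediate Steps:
S(Q, I) = 2 - 2*Q (S(Q, I) = -2*(-1 + Q) = 2 - 2*Q)
O(r, L) = L - 5*r (O(r, L) = (r + (2 - 2*4)*r) + L = (r + (2 - 8)*r) + L = (r - 6*r) + L = -5*r + L = L - 5*r)
(O(N, 169) + 30795) - 20689 = ((169 - 5*162) + 30795) - 20689 = ((169 - 810) + 30795) - 20689 = (-641 + 30795) - 20689 = 30154 - 20689 = 9465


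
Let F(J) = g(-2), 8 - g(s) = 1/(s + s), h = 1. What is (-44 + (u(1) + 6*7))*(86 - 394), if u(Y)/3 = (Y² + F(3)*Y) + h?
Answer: -8855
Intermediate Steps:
g(s) = 8 - 1/(2*s) (g(s) = 8 - 1/(s + s) = 8 - 1/(2*s))
F(J) = 33/4 (F(J) = 8 - ½/(-2) = 8 - ½*(-½) = 8 + ¼ = 33/4)
u(Y) = 3 + 3*Y² + 99*Y/4 (u(Y) = 3*((Y² + 33*Y/4) + 1) = 3*(1 + Y² + 33*Y/4) = 3 + 3*Y² + 99*Y/4)
(-44 + (u(1) + 6*7))*(86 - 394) = (-44 + ((3 + 3*1² + (99/4)*1) + 6*7))*(86 - 394) = (-44 + ((3 + 3*1 + 99/4) + 42))*(-308) = (-44 + ((3 + 3 + 99/4) + 42))*(-308) = (-44 + (123/4 + 42))*(-308) = (-44 + 291/4)*(-308) = (115/4)*(-308) = -8855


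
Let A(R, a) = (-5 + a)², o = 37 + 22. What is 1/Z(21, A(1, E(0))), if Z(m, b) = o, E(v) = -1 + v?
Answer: 1/59 ≈ 0.016949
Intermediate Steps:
o = 59
Z(m, b) = 59
1/Z(21, A(1, E(0))) = 1/59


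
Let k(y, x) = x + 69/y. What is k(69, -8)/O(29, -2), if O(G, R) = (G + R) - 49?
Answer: 7/22 ≈ 0.31818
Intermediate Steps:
O(G, R) = -49 + G + R
k(69, -8)/O(29, -2) = (-8 + 69/69)/(-49 + 29 - 2) = (-8 + 69*(1/69))/(-22) = (-8 + 1)*(-1/22) = -7*(-1/22) = 7/22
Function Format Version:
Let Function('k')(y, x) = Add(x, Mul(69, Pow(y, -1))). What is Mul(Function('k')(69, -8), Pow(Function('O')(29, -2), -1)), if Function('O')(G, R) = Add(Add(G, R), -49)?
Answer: Rational(7, 22) ≈ 0.31818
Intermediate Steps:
Function('O')(G, R) = Add(-49, G, R)
Mul(Function('k')(69, -8), Pow(Function('O')(29, -2), -1)) = Mul(Add(-8, Mul(69, Pow(69, -1))), Pow(Add(-49, 29, -2), -1)) = Mul(Add(-8, Mul(69, Rational(1, 69))), Pow(-22, -1)) = Mul(Add(-8, 1), Rational(-1, 22)) = Mul(-7, Rational(-1, 22)) = Rational(7, 22)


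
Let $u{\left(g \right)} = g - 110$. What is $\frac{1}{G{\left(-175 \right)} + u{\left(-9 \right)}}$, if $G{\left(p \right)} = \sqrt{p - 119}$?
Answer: $- \frac{17}{2065} - \frac{i \sqrt{6}}{2065} \approx -0.0082324 - 0.0011862 i$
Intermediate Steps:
$u{\left(g \right)} = -110 + g$ ($u{\left(g \right)} = g - 110 = -110 + g$)
$G{\left(p \right)} = \sqrt{-119 + p}$
$\frac{1}{G{\left(-175 \right)} + u{\left(-9 \right)}} = \frac{1}{\sqrt{-119 - 175} - 119} = \frac{1}{\sqrt{-294} - 119} = \frac{1}{7 i \sqrt{6} - 119} = \frac{1}{-119 + 7 i \sqrt{6}}$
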